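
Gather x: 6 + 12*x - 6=12*x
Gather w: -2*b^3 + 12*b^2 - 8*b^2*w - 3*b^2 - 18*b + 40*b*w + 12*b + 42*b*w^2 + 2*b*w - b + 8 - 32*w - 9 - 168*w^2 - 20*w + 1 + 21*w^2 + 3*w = -2*b^3 + 9*b^2 - 7*b + w^2*(42*b - 147) + w*(-8*b^2 + 42*b - 49)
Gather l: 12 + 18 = 30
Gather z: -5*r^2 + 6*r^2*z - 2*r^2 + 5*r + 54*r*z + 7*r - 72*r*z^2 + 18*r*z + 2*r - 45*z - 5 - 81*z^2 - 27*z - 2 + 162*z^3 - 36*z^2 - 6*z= -7*r^2 + 14*r + 162*z^3 + z^2*(-72*r - 117) + z*(6*r^2 + 72*r - 78) - 7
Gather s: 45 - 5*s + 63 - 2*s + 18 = 126 - 7*s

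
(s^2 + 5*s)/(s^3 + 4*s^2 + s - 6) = s*(s + 5)/(s^3 + 4*s^2 + s - 6)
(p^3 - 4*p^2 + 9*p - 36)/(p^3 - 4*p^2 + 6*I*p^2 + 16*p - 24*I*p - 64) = (p^2 + 9)/(p^2 + 6*I*p + 16)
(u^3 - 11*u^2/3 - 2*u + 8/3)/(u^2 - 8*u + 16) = (3*u^2 + u - 2)/(3*(u - 4))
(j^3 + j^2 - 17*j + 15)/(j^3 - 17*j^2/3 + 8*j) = 3*(j^2 + 4*j - 5)/(j*(3*j - 8))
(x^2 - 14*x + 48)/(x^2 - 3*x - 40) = (x - 6)/(x + 5)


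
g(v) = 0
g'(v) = 0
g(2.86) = 0.00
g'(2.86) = 0.00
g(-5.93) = 0.00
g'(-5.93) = 0.00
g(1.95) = 0.00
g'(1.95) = 0.00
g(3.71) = 0.00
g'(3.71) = 0.00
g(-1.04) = 0.00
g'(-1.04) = 0.00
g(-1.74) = 0.00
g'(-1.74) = 0.00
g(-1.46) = 0.00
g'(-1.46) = 0.00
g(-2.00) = 0.00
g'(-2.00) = 0.00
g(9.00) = 0.00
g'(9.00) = 0.00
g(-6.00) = 0.00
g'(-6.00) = 0.00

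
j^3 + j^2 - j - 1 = (j - 1)*(j + 1)^2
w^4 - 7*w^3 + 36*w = w*(w - 6)*(w - 3)*(w + 2)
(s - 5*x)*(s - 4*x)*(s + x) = s^3 - 8*s^2*x + 11*s*x^2 + 20*x^3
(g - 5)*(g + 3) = g^2 - 2*g - 15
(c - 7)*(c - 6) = c^2 - 13*c + 42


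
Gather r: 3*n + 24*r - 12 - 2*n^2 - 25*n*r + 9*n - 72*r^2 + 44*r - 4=-2*n^2 + 12*n - 72*r^2 + r*(68 - 25*n) - 16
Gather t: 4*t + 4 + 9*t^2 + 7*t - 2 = 9*t^2 + 11*t + 2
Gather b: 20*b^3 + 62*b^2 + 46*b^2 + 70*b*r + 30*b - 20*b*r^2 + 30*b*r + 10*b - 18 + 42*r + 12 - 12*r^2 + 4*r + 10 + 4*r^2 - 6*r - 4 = 20*b^3 + 108*b^2 + b*(-20*r^2 + 100*r + 40) - 8*r^2 + 40*r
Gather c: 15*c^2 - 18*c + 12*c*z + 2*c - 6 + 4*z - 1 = 15*c^2 + c*(12*z - 16) + 4*z - 7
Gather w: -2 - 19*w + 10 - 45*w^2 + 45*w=-45*w^2 + 26*w + 8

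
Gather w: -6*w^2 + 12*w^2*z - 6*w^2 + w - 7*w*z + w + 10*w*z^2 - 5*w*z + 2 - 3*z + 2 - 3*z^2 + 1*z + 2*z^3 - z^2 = w^2*(12*z - 12) + w*(10*z^2 - 12*z + 2) + 2*z^3 - 4*z^2 - 2*z + 4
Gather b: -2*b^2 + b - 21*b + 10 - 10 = -2*b^2 - 20*b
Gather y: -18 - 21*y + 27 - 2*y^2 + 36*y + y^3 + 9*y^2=y^3 + 7*y^2 + 15*y + 9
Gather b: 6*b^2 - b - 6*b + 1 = 6*b^2 - 7*b + 1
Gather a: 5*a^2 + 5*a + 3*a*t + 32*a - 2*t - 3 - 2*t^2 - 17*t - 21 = 5*a^2 + a*(3*t + 37) - 2*t^2 - 19*t - 24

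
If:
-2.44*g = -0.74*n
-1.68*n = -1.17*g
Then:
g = 0.00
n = 0.00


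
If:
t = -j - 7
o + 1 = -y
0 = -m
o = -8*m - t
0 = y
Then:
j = -8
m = 0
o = -1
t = 1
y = 0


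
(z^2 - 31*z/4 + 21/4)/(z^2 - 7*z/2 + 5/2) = (4*z^2 - 31*z + 21)/(2*(2*z^2 - 7*z + 5))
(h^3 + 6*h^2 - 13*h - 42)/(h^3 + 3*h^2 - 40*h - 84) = (h - 3)/(h - 6)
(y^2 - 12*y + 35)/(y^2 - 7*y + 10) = (y - 7)/(y - 2)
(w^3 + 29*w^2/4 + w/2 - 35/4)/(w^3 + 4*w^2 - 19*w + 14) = (w + 5/4)/(w - 2)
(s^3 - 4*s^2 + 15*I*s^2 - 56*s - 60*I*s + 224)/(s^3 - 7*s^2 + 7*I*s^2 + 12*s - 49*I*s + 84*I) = (s + 8*I)/(s - 3)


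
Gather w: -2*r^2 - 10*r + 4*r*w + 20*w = -2*r^2 - 10*r + w*(4*r + 20)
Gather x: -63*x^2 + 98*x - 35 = -63*x^2 + 98*x - 35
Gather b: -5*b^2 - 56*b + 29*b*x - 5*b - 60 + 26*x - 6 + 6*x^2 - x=-5*b^2 + b*(29*x - 61) + 6*x^2 + 25*x - 66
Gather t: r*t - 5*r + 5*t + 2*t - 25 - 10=-5*r + t*(r + 7) - 35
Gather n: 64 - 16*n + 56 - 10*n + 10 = 130 - 26*n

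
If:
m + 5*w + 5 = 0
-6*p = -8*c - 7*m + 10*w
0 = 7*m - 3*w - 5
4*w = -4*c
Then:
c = 20/19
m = 5/19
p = 395/114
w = -20/19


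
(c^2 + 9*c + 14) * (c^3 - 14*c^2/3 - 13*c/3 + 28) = c^5 + 13*c^4/3 - 97*c^3/3 - 229*c^2/3 + 574*c/3 + 392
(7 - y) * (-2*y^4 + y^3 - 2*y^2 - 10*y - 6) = 2*y^5 - 15*y^4 + 9*y^3 - 4*y^2 - 64*y - 42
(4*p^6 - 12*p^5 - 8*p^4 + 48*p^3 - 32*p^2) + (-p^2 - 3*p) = 4*p^6 - 12*p^5 - 8*p^4 + 48*p^3 - 33*p^2 - 3*p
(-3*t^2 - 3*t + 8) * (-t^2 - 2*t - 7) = 3*t^4 + 9*t^3 + 19*t^2 + 5*t - 56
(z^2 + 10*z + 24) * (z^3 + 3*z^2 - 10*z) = z^5 + 13*z^4 + 44*z^3 - 28*z^2 - 240*z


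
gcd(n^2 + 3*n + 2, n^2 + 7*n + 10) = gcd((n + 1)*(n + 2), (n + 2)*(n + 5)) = n + 2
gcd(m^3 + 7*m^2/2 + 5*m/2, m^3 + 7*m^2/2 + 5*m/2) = m^3 + 7*m^2/2 + 5*m/2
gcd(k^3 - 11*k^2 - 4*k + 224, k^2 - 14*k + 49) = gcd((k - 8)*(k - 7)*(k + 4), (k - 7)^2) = k - 7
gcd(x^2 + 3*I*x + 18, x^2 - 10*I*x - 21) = x - 3*I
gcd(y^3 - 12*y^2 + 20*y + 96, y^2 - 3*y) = 1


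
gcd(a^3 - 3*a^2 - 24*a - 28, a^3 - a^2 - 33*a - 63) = a - 7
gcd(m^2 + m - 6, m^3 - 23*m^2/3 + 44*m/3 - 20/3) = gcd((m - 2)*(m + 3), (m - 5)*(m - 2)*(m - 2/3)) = m - 2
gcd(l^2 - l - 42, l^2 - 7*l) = l - 7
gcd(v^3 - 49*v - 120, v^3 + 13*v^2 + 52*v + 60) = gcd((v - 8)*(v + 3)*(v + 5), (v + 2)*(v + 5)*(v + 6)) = v + 5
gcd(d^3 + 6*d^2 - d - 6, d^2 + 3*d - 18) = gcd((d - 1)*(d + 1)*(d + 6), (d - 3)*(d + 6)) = d + 6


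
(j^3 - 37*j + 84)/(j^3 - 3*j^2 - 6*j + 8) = (j^2 + 4*j - 21)/(j^2 + j - 2)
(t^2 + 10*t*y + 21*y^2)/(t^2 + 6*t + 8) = (t^2 + 10*t*y + 21*y^2)/(t^2 + 6*t + 8)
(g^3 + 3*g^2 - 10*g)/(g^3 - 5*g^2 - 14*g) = (-g^2 - 3*g + 10)/(-g^2 + 5*g + 14)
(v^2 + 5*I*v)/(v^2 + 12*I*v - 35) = v/(v + 7*I)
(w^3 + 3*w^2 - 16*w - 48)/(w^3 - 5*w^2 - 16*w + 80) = (w + 3)/(w - 5)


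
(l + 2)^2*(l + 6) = l^3 + 10*l^2 + 28*l + 24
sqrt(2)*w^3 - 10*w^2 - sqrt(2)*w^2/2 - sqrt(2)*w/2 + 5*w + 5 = (w - 1)*(w - 5*sqrt(2))*(sqrt(2)*w + sqrt(2)/2)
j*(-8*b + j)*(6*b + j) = -48*b^2*j - 2*b*j^2 + j^3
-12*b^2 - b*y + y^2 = (-4*b + y)*(3*b + y)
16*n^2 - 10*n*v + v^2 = (-8*n + v)*(-2*n + v)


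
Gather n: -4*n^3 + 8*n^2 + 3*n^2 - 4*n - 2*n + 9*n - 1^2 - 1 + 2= -4*n^3 + 11*n^2 + 3*n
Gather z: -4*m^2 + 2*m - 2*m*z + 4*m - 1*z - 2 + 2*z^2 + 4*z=-4*m^2 + 6*m + 2*z^2 + z*(3 - 2*m) - 2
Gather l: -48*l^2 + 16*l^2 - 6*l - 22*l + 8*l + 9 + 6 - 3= -32*l^2 - 20*l + 12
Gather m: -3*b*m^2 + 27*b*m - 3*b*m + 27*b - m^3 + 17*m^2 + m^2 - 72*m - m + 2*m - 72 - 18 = 27*b - m^3 + m^2*(18 - 3*b) + m*(24*b - 71) - 90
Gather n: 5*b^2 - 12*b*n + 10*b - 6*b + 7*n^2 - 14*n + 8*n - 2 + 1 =5*b^2 + 4*b + 7*n^2 + n*(-12*b - 6) - 1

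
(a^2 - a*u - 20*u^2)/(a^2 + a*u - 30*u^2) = (a + 4*u)/(a + 6*u)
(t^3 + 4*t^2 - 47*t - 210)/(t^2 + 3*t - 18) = (t^2 - 2*t - 35)/(t - 3)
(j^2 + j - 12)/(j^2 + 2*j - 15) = (j + 4)/(j + 5)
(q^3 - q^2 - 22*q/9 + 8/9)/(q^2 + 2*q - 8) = (q^2 + q - 4/9)/(q + 4)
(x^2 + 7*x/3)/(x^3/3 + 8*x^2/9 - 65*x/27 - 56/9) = 9*x/(3*x^2 + x - 24)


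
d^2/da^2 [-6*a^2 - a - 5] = -12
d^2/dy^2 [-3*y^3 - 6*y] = -18*y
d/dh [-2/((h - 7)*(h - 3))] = 4*(h - 5)/((h - 7)^2*(h - 3)^2)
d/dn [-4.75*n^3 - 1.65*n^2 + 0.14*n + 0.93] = -14.25*n^2 - 3.3*n + 0.14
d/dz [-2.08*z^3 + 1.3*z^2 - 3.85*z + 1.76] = -6.24*z^2 + 2.6*z - 3.85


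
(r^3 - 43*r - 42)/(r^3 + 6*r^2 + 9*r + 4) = (r^2 - r - 42)/(r^2 + 5*r + 4)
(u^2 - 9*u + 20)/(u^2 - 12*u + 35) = (u - 4)/(u - 7)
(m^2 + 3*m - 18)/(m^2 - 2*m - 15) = (-m^2 - 3*m + 18)/(-m^2 + 2*m + 15)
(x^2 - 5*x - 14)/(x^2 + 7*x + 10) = (x - 7)/(x + 5)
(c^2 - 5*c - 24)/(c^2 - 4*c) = (c^2 - 5*c - 24)/(c*(c - 4))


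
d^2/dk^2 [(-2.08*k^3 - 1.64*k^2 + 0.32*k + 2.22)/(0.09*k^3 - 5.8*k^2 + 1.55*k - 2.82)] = (-5.55111512312578e-17*k^7 - 2.198088*k^6 + 1.75651199999993*k^5 - 5.74862400000001*k^4 + 25.630992*k^3 + 666.410652*k^2 - 247.015656*k - 85.239972)/(0.000729*k^9 - 0.14094*k^8 + 9.120465*k^7 - 200.035126*k^6 + 165.906915*k^5 - 328.75824*k^4 + 157.981823*k^3 - 158.69691*k^2 + 36.97866*k - 22.425768)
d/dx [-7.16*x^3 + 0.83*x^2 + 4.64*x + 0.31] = -21.48*x^2 + 1.66*x + 4.64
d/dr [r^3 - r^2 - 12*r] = 3*r^2 - 2*r - 12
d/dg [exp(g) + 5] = exp(g)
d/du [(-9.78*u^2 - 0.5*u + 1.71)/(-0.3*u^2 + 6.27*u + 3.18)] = (-61.4706*u^2 - 61.1748*u - 12.3117)/(0.09*u^4 - 3.762*u^3 + 37.4049*u^2 + 39.8772*u + 10.1124)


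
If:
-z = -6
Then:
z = 6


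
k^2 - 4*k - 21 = (k - 7)*(k + 3)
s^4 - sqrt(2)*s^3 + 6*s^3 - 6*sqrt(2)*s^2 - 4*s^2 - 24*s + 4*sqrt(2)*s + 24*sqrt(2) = (s - 2)*(s + 2)*(s + 6)*(s - sqrt(2))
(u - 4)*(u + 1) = u^2 - 3*u - 4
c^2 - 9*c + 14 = (c - 7)*(c - 2)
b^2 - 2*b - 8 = (b - 4)*(b + 2)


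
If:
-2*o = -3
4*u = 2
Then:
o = 3/2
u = 1/2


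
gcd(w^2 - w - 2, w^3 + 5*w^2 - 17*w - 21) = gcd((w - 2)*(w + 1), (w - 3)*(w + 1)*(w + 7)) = w + 1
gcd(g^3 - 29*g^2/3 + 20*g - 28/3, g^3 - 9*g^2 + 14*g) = g^2 - 9*g + 14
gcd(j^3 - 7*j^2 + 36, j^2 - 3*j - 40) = 1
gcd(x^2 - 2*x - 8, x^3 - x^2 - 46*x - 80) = x + 2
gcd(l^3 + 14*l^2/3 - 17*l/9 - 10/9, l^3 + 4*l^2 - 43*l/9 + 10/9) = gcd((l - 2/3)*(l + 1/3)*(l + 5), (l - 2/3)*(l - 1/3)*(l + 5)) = l^2 + 13*l/3 - 10/3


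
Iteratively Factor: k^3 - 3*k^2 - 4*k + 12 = (k - 3)*(k^2 - 4) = (k - 3)*(k - 2)*(k + 2)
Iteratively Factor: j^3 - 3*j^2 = (j)*(j^2 - 3*j) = j^2*(j - 3)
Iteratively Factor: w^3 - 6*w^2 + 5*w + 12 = (w - 4)*(w^2 - 2*w - 3) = (w - 4)*(w - 3)*(w + 1)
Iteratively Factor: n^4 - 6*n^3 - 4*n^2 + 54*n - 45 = (n + 3)*(n^3 - 9*n^2 + 23*n - 15) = (n - 1)*(n + 3)*(n^2 - 8*n + 15) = (n - 3)*(n - 1)*(n + 3)*(n - 5)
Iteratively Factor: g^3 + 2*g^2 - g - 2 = (g + 1)*(g^2 + g - 2) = (g + 1)*(g + 2)*(g - 1)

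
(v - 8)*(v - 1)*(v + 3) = v^3 - 6*v^2 - 19*v + 24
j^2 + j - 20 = (j - 4)*(j + 5)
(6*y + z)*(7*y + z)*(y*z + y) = 42*y^3*z + 42*y^3 + 13*y^2*z^2 + 13*y^2*z + y*z^3 + y*z^2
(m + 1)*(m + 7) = m^2 + 8*m + 7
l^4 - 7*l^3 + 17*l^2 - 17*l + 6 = (l - 3)*(l - 2)*(l - 1)^2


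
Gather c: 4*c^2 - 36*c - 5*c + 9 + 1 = 4*c^2 - 41*c + 10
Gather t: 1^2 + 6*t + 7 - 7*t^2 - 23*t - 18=-7*t^2 - 17*t - 10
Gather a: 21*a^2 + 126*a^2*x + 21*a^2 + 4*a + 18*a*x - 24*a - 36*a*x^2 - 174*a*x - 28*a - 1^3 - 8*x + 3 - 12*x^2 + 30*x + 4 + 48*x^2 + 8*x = a^2*(126*x + 42) + a*(-36*x^2 - 156*x - 48) + 36*x^2 + 30*x + 6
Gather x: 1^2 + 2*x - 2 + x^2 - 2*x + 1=x^2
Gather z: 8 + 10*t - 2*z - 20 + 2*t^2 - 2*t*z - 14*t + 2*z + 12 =2*t^2 - 2*t*z - 4*t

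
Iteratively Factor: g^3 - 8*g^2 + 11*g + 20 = (g + 1)*(g^2 - 9*g + 20) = (g - 4)*(g + 1)*(g - 5)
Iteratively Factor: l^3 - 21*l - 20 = (l + 1)*(l^2 - l - 20) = (l - 5)*(l + 1)*(l + 4)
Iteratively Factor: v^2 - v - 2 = (v + 1)*(v - 2)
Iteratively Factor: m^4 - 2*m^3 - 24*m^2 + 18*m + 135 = (m - 3)*(m^3 + m^2 - 21*m - 45) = (m - 3)*(m + 3)*(m^2 - 2*m - 15) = (m - 5)*(m - 3)*(m + 3)*(m + 3)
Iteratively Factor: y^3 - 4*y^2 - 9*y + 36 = (y - 3)*(y^2 - y - 12) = (y - 4)*(y - 3)*(y + 3)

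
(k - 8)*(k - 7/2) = k^2 - 23*k/2 + 28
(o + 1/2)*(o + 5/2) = o^2 + 3*o + 5/4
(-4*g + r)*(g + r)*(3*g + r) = -12*g^3 - 13*g^2*r + r^3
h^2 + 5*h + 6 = (h + 2)*(h + 3)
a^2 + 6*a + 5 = (a + 1)*(a + 5)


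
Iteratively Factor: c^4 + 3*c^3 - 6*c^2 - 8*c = (c)*(c^3 + 3*c^2 - 6*c - 8) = c*(c + 4)*(c^2 - c - 2) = c*(c + 1)*(c + 4)*(c - 2)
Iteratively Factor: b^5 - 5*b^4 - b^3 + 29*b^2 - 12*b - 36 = (b - 2)*(b^4 - 3*b^3 - 7*b^2 + 15*b + 18) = (b - 2)*(b + 1)*(b^3 - 4*b^2 - 3*b + 18) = (b - 2)*(b + 1)*(b + 2)*(b^2 - 6*b + 9) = (b - 3)*(b - 2)*(b + 1)*(b + 2)*(b - 3)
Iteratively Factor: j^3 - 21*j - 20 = (j - 5)*(j^2 + 5*j + 4) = (j - 5)*(j + 4)*(j + 1)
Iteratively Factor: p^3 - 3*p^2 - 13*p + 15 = (p - 1)*(p^2 - 2*p - 15) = (p - 5)*(p - 1)*(p + 3)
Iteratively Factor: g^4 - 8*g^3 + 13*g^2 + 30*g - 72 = (g + 2)*(g^3 - 10*g^2 + 33*g - 36) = (g - 4)*(g + 2)*(g^2 - 6*g + 9) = (g - 4)*(g - 3)*(g + 2)*(g - 3)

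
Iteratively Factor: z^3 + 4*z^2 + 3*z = (z + 1)*(z^2 + 3*z) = z*(z + 1)*(z + 3)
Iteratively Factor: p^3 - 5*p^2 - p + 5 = (p - 5)*(p^2 - 1) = (p - 5)*(p - 1)*(p + 1)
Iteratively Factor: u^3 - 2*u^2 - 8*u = (u + 2)*(u^2 - 4*u) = (u - 4)*(u + 2)*(u)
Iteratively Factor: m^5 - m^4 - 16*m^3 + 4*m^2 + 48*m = (m + 3)*(m^4 - 4*m^3 - 4*m^2 + 16*m) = (m - 2)*(m + 3)*(m^3 - 2*m^2 - 8*m) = m*(m - 2)*(m + 3)*(m^2 - 2*m - 8) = m*(m - 4)*(m - 2)*(m + 3)*(m + 2)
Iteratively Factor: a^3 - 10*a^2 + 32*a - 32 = (a - 2)*(a^2 - 8*a + 16) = (a - 4)*(a - 2)*(a - 4)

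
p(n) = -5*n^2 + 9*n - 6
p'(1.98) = -10.80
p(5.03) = -87.23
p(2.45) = -13.96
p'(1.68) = -7.80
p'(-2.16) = 30.60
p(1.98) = -7.78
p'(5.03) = -41.30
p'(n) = 9 - 10*n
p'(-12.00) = 129.00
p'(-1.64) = 25.40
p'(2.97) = -20.70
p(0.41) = -3.15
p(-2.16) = -48.77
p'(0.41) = 4.90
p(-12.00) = -834.00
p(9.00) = -330.00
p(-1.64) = -34.21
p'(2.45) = -15.50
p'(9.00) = -81.00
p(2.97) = -23.37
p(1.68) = -4.99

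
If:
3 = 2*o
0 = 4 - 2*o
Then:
No Solution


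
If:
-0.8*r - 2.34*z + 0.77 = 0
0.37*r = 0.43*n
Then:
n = 0.828197674418605 - 2.51686046511628*z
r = 0.9625 - 2.925*z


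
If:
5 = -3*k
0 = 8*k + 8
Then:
No Solution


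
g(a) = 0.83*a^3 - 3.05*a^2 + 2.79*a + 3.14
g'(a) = 2.49*a^2 - 6.1*a + 2.79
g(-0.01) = 3.11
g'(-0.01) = 2.85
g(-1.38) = -8.70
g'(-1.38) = 15.95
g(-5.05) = -195.63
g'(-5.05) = 97.10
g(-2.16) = -25.48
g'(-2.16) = 27.58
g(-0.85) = -1.94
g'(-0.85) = 9.77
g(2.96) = 6.20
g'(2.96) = 6.55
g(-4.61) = -155.86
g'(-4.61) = 83.83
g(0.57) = 3.89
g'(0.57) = 0.12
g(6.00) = 89.36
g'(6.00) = 55.83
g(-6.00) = -302.68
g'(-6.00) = 129.03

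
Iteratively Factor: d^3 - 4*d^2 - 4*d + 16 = (d - 2)*(d^2 - 2*d - 8) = (d - 2)*(d + 2)*(d - 4)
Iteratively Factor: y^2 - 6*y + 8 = (y - 2)*(y - 4)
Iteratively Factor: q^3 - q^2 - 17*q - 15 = (q - 5)*(q^2 + 4*q + 3) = (q - 5)*(q + 1)*(q + 3)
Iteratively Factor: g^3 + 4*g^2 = (g)*(g^2 + 4*g) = g*(g + 4)*(g)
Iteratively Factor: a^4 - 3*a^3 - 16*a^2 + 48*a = (a + 4)*(a^3 - 7*a^2 + 12*a) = (a - 3)*(a + 4)*(a^2 - 4*a) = (a - 4)*(a - 3)*(a + 4)*(a)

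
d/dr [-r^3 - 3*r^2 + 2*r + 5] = -3*r^2 - 6*r + 2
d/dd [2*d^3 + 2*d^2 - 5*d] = 6*d^2 + 4*d - 5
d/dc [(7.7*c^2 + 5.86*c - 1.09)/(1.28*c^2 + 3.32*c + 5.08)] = (18.0632*c^2 + 81.0224*c + 33.3876)/(1.6384*c^4 + 8.4992*c^3 + 24.0272*c^2 + 33.7312*c + 25.8064)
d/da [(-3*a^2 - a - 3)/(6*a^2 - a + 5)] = (9*a^2 + 6*a - 8)/(36*a^4 - 12*a^3 + 61*a^2 - 10*a + 25)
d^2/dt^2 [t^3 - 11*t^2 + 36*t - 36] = 6*t - 22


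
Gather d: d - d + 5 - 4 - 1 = 0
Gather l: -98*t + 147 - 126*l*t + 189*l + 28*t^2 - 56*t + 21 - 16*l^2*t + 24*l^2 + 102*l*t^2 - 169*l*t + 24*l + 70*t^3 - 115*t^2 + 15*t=l^2*(24 - 16*t) + l*(102*t^2 - 295*t + 213) + 70*t^3 - 87*t^2 - 139*t + 168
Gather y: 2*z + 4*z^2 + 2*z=4*z^2 + 4*z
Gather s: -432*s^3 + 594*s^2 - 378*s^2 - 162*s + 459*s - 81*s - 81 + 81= -432*s^3 + 216*s^2 + 216*s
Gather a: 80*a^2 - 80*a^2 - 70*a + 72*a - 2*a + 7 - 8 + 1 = 0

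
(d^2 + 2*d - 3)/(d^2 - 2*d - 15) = (d - 1)/(d - 5)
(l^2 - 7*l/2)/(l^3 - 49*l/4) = 2/(2*l + 7)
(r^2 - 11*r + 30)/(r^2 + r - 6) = (r^2 - 11*r + 30)/(r^2 + r - 6)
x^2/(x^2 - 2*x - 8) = x^2/(x^2 - 2*x - 8)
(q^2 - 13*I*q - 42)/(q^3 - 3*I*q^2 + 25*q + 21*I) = (q - 6*I)/(q^2 + 4*I*q - 3)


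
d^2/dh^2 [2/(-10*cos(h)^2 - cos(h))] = 2*(100*(1 - cos(2*h))^2 - 75*cos(h)/2 + 201*cos(2*h)/2 + 15*cos(3*h)/2 - 603/2)/((10*cos(h) + 1)^3*cos(h)^3)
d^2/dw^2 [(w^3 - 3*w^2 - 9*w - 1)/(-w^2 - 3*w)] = 6*(-3*w^3 + w^2 + 3*w + 3)/(w^3*(w^3 + 9*w^2 + 27*w + 27))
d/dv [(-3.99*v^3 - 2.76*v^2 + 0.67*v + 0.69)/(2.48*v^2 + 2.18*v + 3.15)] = (-9.8952*v^4 - 17.3964*v^3 - 45.3839*v^2 - 20.8104*v + 0.6063)/(6.1504*v^4 + 10.8128*v^3 + 20.3764*v^2 + 13.734*v + 9.9225)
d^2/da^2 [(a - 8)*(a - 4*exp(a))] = -4*a*exp(a) + 24*exp(a) + 2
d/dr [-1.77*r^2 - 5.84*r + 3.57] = -3.54*r - 5.84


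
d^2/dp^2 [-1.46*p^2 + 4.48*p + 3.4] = -2.92000000000000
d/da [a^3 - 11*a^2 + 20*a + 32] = 3*a^2 - 22*a + 20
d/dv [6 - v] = -1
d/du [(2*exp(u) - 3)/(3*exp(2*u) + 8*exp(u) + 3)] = 6*(-exp(2*u) + 3*exp(u) + 5)*exp(u)/(9*exp(4*u) + 48*exp(3*u) + 82*exp(2*u) + 48*exp(u) + 9)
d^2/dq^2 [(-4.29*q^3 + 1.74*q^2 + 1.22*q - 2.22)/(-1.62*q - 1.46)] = (22.517352*q^3 + 60.880248*q^2 + 54.867384*q + 10.005456)/(4.251528*q^3 + 11.494872*q^2 + 10.359576*q + 3.112136)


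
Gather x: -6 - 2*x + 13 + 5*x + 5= 3*x + 12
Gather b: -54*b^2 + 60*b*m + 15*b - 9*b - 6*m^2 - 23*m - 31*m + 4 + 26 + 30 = -54*b^2 + b*(60*m + 6) - 6*m^2 - 54*m + 60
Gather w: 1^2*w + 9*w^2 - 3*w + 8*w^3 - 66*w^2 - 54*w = 8*w^3 - 57*w^2 - 56*w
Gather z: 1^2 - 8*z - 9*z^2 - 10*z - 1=-9*z^2 - 18*z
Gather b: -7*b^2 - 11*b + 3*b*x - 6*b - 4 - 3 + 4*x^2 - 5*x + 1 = -7*b^2 + b*(3*x - 17) + 4*x^2 - 5*x - 6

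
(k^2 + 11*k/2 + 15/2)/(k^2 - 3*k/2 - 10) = (k + 3)/(k - 4)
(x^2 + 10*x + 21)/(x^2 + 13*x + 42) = (x + 3)/(x + 6)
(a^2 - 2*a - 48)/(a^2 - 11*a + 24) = (a + 6)/(a - 3)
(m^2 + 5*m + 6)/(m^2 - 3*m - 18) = (m + 2)/(m - 6)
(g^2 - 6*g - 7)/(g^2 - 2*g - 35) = (g + 1)/(g + 5)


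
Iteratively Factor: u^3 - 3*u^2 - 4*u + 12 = (u + 2)*(u^2 - 5*u + 6) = (u - 3)*(u + 2)*(u - 2)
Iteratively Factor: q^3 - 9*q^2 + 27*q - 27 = (q - 3)*(q^2 - 6*q + 9) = (q - 3)^2*(q - 3)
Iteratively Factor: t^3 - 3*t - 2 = (t - 2)*(t^2 + 2*t + 1) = (t - 2)*(t + 1)*(t + 1)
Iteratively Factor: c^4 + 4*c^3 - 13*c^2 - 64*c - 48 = (c + 1)*(c^3 + 3*c^2 - 16*c - 48) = (c + 1)*(c + 4)*(c^2 - c - 12) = (c - 4)*(c + 1)*(c + 4)*(c + 3)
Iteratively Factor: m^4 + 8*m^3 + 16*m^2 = (m)*(m^3 + 8*m^2 + 16*m) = m*(m + 4)*(m^2 + 4*m) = m*(m + 4)^2*(m)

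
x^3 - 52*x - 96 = (x - 8)*(x + 2)*(x + 6)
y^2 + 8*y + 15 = (y + 3)*(y + 5)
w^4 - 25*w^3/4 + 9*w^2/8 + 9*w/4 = w*(w - 6)*(w - 3/4)*(w + 1/2)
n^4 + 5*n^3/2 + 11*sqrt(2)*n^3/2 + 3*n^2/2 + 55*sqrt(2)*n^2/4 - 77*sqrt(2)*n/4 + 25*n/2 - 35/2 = (n - 1)*(n + 7/2)*(n + sqrt(2)/2)*(n + 5*sqrt(2))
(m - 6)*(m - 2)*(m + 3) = m^3 - 5*m^2 - 12*m + 36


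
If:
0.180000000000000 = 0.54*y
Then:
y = 0.33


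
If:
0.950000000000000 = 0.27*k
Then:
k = 3.52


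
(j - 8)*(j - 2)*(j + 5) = j^3 - 5*j^2 - 34*j + 80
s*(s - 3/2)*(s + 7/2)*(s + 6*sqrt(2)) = s^4 + 2*s^3 + 6*sqrt(2)*s^3 - 21*s^2/4 + 12*sqrt(2)*s^2 - 63*sqrt(2)*s/2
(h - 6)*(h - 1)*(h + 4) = h^3 - 3*h^2 - 22*h + 24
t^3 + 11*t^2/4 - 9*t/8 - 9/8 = (t - 3/4)*(t + 1/2)*(t + 3)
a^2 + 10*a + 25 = (a + 5)^2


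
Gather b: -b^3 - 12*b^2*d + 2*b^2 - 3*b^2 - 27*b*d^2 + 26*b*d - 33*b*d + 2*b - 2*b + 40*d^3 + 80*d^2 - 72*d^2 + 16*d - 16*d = -b^3 + b^2*(-12*d - 1) + b*(-27*d^2 - 7*d) + 40*d^3 + 8*d^2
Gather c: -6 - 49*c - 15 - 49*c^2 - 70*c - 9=-49*c^2 - 119*c - 30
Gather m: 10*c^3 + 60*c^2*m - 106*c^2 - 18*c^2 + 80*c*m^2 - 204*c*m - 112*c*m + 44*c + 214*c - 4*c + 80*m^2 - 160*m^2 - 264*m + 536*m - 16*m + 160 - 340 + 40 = 10*c^3 - 124*c^2 + 254*c + m^2*(80*c - 80) + m*(60*c^2 - 316*c + 256) - 140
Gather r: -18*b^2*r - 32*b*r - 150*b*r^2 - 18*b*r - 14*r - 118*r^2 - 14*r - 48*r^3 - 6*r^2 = -48*r^3 + r^2*(-150*b - 124) + r*(-18*b^2 - 50*b - 28)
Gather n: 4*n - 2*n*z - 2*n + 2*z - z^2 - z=n*(2 - 2*z) - z^2 + z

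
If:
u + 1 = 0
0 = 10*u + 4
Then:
No Solution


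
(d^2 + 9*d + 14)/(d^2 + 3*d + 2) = (d + 7)/(d + 1)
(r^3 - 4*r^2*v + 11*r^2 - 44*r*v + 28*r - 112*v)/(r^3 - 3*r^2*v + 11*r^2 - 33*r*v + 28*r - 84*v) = (r - 4*v)/(r - 3*v)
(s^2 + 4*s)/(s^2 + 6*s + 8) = s/(s + 2)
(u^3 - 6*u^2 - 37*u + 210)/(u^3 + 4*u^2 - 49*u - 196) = (u^2 + u - 30)/(u^2 + 11*u + 28)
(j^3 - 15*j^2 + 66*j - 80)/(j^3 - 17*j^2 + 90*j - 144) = (j^2 - 7*j + 10)/(j^2 - 9*j + 18)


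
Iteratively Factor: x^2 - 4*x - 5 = (x - 5)*(x + 1)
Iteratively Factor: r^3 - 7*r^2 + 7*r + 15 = (r + 1)*(r^2 - 8*r + 15) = (r - 3)*(r + 1)*(r - 5)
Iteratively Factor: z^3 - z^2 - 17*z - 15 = (z + 3)*(z^2 - 4*z - 5) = (z - 5)*(z + 3)*(z + 1)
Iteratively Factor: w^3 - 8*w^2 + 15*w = (w - 5)*(w^2 - 3*w) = w*(w - 5)*(w - 3)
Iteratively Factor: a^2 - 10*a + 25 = (a - 5)*(a - 5)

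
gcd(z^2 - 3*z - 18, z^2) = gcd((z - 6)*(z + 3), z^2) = 1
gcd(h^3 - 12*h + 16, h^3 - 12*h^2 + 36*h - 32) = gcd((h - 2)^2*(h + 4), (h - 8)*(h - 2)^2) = h^2 - 4*h + 4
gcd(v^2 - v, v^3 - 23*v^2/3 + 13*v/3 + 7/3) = v - 1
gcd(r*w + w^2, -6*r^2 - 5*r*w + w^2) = r + w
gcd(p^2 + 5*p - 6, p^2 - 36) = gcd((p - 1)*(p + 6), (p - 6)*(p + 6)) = p + 6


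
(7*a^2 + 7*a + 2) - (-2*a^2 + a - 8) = 9*a^2 + 6*a + 10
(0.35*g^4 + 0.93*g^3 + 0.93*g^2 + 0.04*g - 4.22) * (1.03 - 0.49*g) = -0.1715*g^5 - 0.0952*g^4 + 0.5022*g^3 + 0.9383*g^2 + 2.109*g - 4.3466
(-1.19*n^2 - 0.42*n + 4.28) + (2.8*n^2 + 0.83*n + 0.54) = 1.61*n^2 + 0.41*n + 4.82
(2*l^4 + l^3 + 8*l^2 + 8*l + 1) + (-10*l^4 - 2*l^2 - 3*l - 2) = -8*l^4 + l^3 + 6*l^2 + 5*l - 1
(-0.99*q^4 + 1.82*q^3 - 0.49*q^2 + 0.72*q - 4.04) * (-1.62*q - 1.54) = 1.6038*q^5 - 1.4238*q^4 - 2.009*q^3 - 0.4118*q^2 + 5.436*q + 6.2216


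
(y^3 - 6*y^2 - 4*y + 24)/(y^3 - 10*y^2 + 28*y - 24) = (y + 2)/(y - 2)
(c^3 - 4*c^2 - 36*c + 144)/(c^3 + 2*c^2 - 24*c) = (c - 6)/c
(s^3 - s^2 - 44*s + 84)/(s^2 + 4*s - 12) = (s^2 + s - 42)/(s + 6)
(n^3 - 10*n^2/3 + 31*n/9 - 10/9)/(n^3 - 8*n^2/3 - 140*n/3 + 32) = (3*n^2 - 8*n + 5)/(3*(n^2 - 2*n - 48))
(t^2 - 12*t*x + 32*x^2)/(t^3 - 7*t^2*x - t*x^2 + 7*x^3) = (t^2 - 12*t*x + 32*x^2)/(t^3 - 7*t^2*x - t*x^2 + 7*x^3)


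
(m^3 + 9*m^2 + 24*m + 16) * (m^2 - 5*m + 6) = m^5 + 4*m^4 - 15*m^3 - 50*m^2 + 64*m + 96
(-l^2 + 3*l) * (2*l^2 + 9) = -2*l^4 + 6*l^3 - 9*l^2 + 27*l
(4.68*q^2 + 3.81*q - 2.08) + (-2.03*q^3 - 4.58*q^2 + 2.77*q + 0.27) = -2.03*q^3 + 0.0999999999999996*q^2 + 6.58*q - 1.81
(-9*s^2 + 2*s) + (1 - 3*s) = -9*s^2 - s + 1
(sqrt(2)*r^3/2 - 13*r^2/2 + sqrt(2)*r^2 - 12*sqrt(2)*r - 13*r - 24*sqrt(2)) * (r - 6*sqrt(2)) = sqrt(2)*r^4/2 - 25*r^3/2 + sqrt(2)*r^3 - 25*r^2 + 27*sqrt(2)*r^2 + 54*sqrt(2)*r + 144*r + 288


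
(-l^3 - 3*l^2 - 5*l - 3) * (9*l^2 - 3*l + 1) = -9*l^5 - 24*l^4 - 37*l^3 - 15*l^2 + 4*l - 3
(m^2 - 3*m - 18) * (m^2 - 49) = m^4 - 3*m^3 - 67*m^2 + 147*m + 882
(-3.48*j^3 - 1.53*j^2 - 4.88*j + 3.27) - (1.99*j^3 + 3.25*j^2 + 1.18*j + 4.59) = -5.47*j^3 - 4.78*j^2 - 6.06*j - 1.32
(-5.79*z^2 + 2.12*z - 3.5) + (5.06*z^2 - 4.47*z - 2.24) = -0.73*z^2 - 2.35*z - 5.74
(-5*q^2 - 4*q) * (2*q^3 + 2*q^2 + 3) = -10*q^5 - 18*q^4 - 8*q^3 - 15*q^2 - 12*q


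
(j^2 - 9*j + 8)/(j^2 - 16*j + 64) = (j - 1)/(j - 8)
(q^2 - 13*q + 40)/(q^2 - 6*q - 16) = (q - 5)/(q + 2)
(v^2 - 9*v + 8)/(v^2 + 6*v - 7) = (v - 8)/(v + 7)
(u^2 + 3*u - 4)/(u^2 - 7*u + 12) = (u^2 + 3*u - 4)/(u^2 - 7*u + 12)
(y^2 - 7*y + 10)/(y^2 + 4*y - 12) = (y - 5)/(y + 6)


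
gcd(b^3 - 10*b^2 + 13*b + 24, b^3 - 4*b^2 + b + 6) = b^2 - 2*b - 3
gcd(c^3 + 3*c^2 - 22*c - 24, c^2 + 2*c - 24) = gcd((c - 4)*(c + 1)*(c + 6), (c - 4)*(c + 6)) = c^2 + 2*c - 24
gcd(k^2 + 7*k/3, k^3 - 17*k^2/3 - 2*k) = k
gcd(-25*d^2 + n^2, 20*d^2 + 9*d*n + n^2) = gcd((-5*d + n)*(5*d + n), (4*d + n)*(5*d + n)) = 5*d + n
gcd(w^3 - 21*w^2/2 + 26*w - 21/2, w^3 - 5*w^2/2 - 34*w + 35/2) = w^2 - 15*w/2 + 7/2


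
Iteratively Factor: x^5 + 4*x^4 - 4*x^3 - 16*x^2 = (x - 2)*(x^4 + 6*x^3 + 8*x^2) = (x - 2)*(x + 2)*(x^3 + 4*x^2) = x*(x - 2)*(x + 2)*(x^2 + 4*x) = x*(x - 2)*(x + 2)*(x + 4)*(x)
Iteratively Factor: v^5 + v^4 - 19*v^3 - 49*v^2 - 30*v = (v)*(v^4 + v^3 - 19*v^2 - 49*v - 30) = v*(v + 3)*(v^3 - 2*v^2 - 13*v - 10) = v*(v + 2)*(v + 3)*(v^2 - 4*v - 5) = v*(v + 1)*(v + 2)*(v + 3)*(v - 5)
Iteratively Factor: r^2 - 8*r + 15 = (r - 3)*(r - 5)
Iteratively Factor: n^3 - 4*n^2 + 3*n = (n - 3)*(n^2 - n) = n*(n - 3)*(n - 1)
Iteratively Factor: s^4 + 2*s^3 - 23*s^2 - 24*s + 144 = (s - 3)*(s^3 + 5*s^2 - 8*s - 48) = (s - 3)*(s + 4)*(s^2 + s - 12) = (s - 3)^2*(s + 4)*(s + 4)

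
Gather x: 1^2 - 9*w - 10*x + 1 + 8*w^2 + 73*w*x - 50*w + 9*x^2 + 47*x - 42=8*w^2 - 59*w + 9*x^2 + x*(73*w + 37) - 40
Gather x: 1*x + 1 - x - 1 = 0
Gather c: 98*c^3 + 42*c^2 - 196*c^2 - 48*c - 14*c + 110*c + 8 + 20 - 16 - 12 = 98*c^3 - 154*c^2 + 48*c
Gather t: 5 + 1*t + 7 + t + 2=2*t + 14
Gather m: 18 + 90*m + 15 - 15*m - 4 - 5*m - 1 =70*m + 28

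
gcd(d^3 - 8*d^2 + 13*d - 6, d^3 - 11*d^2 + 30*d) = d - 6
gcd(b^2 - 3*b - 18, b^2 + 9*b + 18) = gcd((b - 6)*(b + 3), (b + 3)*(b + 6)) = b + 3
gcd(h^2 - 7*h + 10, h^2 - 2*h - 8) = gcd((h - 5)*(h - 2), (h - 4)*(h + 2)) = 1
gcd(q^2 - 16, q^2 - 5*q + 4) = q - 4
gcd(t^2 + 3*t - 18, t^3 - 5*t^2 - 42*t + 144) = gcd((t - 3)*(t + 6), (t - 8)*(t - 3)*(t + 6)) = t^2 + 3*t - 18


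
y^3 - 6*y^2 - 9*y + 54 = (y - 6)*(y - 3)*(y + 3)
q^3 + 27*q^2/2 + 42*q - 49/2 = (q - 1/2)*(q + 7)^2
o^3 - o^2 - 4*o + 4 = (o - 2)*(o - 1)*(o + 2)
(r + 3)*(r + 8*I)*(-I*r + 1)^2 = -r^4 - 3*r^3 - 10*I*r^3 + 17*r^2 - 30*I*r^2 + 51*r + 8*I*r + 24*I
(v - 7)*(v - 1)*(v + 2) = v^3 - 6*v^2 - 9*v + 14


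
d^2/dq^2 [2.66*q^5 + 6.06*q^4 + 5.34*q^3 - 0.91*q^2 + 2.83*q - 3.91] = 53.2*q^3 + 72.72*q^2 + 32.04*q - 1.82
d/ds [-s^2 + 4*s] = 4 - 2*s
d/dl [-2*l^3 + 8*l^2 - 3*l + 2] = -6*l^2 + 16*l - 3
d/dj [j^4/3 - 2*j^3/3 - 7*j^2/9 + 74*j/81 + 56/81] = 4*j^3/3 - 2*j^2 - 14*j/9 + 74/81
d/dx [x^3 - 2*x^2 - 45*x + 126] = 3*x^2 - 4*x - 45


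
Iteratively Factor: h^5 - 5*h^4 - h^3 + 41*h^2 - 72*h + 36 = (h - 2)*(h^4 - 3*h^3 - 7*h^2 + 27*h - 18) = (h - 2)^2*(h^3 - h^2 - 9*h + 9) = (h - 2)^2*(h + 3)*(h^2 - 4*h + 3) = (h - 2)^2*(h - 1)*(h + 3)*(h - 3)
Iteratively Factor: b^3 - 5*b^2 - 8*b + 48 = (b - 4)*(b^2 - b - 12) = (b - 4)^2*(b + 3)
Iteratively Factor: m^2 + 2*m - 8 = (m + 4)*(m - 2)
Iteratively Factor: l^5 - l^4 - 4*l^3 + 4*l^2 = (l)*(l^4 - l^3 - 4*l^2 + 4*l) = l^2*(l^3 - l^2 - 4*l + 4) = l^2*(l + 2)*(l^2 - 3*l + 2) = l^2*(l - 1)*(l + 2)*(l - 2)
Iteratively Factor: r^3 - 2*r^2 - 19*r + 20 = (r - 1)*(r^2 - r - 20) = (r - 1)*(r + 4)*(r - 5)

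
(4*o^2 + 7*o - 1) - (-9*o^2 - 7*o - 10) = 13*o^2 + 14*o + 9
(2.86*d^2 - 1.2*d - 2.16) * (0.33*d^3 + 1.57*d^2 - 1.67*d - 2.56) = 0.9438*d^5 + 4.0942*d^4 - 7.373*d^3 - 8.7088*d^2 + 6.6792*d + 5.5296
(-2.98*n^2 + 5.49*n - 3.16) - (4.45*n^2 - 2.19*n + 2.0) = -7.43*n^2 + 7.68*n - 5.16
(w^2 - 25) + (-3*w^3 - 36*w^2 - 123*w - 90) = -3*w^3 - 35*w^2 - 123*w - 115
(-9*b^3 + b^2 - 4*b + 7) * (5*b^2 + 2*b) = -45*b^5 - 13*b^4 - 18*b^3 + 27*b^2 + 14*b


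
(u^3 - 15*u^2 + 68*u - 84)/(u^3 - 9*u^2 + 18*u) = (u^2 - 9*u + 14)/(u*(u - 3))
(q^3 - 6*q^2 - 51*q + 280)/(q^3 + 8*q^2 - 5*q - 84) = (q^2 - 13*q + 40)/(q^2 + q - 12)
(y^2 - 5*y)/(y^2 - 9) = y*(y - 5)/(y^2 - 9)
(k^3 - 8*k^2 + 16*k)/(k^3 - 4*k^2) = (k - 4)/k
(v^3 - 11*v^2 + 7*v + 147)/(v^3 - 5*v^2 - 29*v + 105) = (v^2 - 4*v - 21)/(v^2 + 2*v - 15)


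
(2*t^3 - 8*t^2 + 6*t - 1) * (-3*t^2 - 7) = -6*t^5 + 24*t^4 - 32*t^3 + 59*t^2 - 42*t + 7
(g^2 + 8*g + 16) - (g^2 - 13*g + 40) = 21*g - 24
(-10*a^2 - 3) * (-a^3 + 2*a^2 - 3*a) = 10*a^5 - 20*a^4 + 33*a^3 - 6*a^2 + 9*a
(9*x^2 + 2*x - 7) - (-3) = 9*x^2 + 2*x - 4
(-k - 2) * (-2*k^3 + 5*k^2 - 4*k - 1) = 2*k^4 - k^3 - 6*k^2 + 9*k + 2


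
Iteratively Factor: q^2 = (q)*(q)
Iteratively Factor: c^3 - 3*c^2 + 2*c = (c - 2)*(c^2 - c) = (c - 2)*(c - 1)*(c)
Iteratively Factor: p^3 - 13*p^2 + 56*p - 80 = (p - 4)*(p^2 - 9*p + 20) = (p - 5)*(p - 4)*(p - 4)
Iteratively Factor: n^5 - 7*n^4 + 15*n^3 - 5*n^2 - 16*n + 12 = (n - 1)*(n^4 - 6*n^3 + 9*n^2 + 4*n - 12) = (n - 2)*(n - 1)*(n^3 - 4*n^2 + n + 6) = (n - 2)*(n - 1)*(n + 1)*(n^2 - 5*n + 6) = (n - 3)*(n - 2)*(n - 1)*(n + 1)*(n - 2)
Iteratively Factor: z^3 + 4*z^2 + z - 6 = (z + 2)*(z^2 + 2*z - 3) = (z + 2)*(z + 3)*(z - 1)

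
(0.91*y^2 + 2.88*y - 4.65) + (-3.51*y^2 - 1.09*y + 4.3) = -2.6*y^2 + 1.79*y - 0.350000000000001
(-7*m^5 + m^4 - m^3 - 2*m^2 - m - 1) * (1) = -7*m^5 + m^4 - m^3 - 2*m^2 - m - 1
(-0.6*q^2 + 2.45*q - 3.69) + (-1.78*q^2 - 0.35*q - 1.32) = -2.38*q^2 + 2.1*q - 5.01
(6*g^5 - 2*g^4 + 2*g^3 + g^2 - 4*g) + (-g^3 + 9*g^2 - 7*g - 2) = 6*g^5 - 2*g^4 + g^3 + 10*g^2 - 11*g - 2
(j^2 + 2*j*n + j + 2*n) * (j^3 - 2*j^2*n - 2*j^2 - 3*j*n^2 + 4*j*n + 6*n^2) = j^5 - j^4 - 7*j^3*n^2 - 2*j^3 - 6*j^2*n^3 + 7*j^2*n^2 + 6*j*n^3 + 14*j*n^2 + 12*n^3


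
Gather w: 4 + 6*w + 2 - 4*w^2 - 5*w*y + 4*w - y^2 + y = -4*w^2 + w*(10 - 5*y) - y^2 + y + 6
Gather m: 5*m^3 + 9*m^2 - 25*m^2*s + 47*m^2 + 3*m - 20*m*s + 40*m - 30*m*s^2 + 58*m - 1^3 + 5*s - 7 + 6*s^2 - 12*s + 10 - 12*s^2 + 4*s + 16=5*m^3 + m^2*(56 - 25*s) + m*(-30*s^2 - 20*s + 101) - 6*s^2 - 3*s + 18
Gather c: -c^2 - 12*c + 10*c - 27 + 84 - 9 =-c^2 - 2*c + 48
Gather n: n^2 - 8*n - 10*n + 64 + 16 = n^2 - 18*n + 80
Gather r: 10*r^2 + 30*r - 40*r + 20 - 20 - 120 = 10*r^2 - 10*r - 120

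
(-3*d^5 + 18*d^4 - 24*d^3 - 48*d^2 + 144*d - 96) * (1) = -3*d^5 + 18*d^4 - 24*d^3 - 48*d^2 + 144*d - 96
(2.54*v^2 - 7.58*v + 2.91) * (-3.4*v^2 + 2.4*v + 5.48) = -8.636*v^4 + 31.868*v^3 - 14.1668*v^2 - 34.5544*v + 15.9468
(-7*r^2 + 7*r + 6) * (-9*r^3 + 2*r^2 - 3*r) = 63*r^5 - 77*r^4 - 19*r^3 - 9*r^2 - 18*r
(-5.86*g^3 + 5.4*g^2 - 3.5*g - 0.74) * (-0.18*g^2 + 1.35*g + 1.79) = 1.0548*g^5 - 8.883*g^4 - 2.5694*g^3 + 5.0742*g^2 - 7.264*g - 1.3246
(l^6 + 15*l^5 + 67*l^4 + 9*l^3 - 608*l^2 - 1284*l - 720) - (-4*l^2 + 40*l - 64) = l^6 + 15*l^5 + 67*l^4 + 9*l^3 - 604*l^2 - 1324*l - 656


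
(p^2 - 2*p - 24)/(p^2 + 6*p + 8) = (p - 6)/(p + 2)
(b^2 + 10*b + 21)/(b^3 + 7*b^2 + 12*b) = (b + 7)/(b*(b + 4))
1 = 1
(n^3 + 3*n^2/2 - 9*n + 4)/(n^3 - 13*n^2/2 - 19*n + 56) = (2*n^2 + 7*n - 4)/(2*n^2 - 9*n - 56)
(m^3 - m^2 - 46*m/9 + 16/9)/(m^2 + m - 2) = (m^2 - 3*m + 8/9)/(m - 1)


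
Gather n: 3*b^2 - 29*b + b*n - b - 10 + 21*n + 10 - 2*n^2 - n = 3*b^2 - 30*b - 2*n^2 + n*(b + 20)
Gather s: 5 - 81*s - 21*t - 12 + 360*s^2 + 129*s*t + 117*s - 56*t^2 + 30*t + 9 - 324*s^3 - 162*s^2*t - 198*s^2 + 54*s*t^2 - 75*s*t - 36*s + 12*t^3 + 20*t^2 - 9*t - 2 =-324*s^3 + s^2*(162 - 162*t) + s*(54*t^2 + 54*t) + 12*t^3 - 36*t^2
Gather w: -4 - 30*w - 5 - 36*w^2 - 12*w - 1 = -36*w^2 - 42*w - 10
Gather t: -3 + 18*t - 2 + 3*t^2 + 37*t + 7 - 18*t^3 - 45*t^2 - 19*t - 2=-18*t^3 - 42*t^2 + 36*t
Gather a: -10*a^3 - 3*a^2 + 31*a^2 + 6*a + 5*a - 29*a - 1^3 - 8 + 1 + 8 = -10*a^3 + 28*a^2 - 18*a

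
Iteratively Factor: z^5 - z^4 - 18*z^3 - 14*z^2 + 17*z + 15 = (z - 5)*(z^4 + 4*z^3 + 2*z^2 - 4*z - 3) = (z - 5)*(z - 1)*(z^3 + 5*z^2 + 7*z + 3) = (z - 5)*(z - 1)*(z + 1)*(z^2 + 4*z + 3) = (z - 5)*(z - 1)*(z + 1)^2*(z + 3)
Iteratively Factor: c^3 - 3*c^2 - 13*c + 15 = (c - 5)*(c^2 + 2*c - 3) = (c - 5)*(c - 1)*(c + 3)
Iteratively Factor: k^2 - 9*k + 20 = (k - 5)*(k - 4)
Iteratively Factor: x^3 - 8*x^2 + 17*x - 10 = (x - 1)*(x^2 - 7*x + 10) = (x - 5)*(x - 1)*(x - 2)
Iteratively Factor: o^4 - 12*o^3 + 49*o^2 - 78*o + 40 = (o - 1)*(o^3 - 11*o^2 + 38*o - 40) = (o - 5)*(o - 1)*(o^2 - 6*o + 8) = (o - 5)*(o - 2)*(o - 1)*(o - 4)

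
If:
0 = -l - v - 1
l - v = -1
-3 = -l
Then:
No Solution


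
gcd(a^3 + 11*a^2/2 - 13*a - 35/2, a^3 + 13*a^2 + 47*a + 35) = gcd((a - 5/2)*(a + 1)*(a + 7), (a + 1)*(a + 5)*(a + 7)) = a^2 + 8*a + 7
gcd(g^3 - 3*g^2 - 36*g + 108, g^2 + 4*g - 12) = g + 6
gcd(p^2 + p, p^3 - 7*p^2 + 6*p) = p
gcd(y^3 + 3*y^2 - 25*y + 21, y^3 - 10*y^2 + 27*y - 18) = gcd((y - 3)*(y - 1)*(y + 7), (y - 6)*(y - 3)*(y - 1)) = y^2 - 4*y + 3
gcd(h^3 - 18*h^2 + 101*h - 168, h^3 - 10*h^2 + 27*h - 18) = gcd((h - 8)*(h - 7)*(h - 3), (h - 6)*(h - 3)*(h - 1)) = h - 3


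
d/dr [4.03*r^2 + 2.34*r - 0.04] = 8.06*r + 2.34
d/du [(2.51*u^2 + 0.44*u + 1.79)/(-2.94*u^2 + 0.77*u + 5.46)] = (3.2263*u^2 + 37.9344*u + 1.0241)/(8.6436*u^4 - 4.5276*u^3 - 31.5119*u^2 + 8.4084*u + 29.8116)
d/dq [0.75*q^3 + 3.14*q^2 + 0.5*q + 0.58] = 2.25*q^2 + 6.28*q + 0.5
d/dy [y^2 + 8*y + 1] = 2*y + 8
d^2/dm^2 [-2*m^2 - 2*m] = -4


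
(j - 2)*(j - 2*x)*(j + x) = j^3 - j^2*x - 2*j^2 - 2*j*x^2 + 2*j*x + 4*x^2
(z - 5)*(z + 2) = z^2 - 3*z - 10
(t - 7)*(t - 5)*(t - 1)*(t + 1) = t^4 - 12*t^3 + 34*t^2 + 12*t - 35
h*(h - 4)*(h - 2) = h^3 - 6*h^2 + 8*h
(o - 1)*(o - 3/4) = o^2 - 7*o/4 + 3/4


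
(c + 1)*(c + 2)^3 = c^4 + 7*c^3 + 18*c^2 + 20*c + 8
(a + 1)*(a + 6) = a^2 + 7*a + 6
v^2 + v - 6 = (v - 2)*(v + 3)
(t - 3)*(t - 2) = t^2 - 5*t + 6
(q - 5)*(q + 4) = q^2 - q - 20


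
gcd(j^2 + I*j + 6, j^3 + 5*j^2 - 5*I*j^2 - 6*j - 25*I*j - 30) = j - 2*I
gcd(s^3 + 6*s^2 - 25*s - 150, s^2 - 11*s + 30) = s - 5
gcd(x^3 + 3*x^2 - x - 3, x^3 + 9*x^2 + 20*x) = 1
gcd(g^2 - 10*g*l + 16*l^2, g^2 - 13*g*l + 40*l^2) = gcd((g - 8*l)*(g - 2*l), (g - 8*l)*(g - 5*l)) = g - 8*l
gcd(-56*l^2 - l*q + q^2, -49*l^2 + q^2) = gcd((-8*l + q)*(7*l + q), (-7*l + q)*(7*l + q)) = 7*l + q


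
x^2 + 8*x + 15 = (x + 3)*(x + 5)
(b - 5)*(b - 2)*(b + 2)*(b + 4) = b^4 - b^3 - 24*b^2 + 4*b + 80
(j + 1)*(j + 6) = j^2 + 7*j + 6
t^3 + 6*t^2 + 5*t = t*(t + 1)*(t + 5)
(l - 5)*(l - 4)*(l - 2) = l^3 - 11*l^2 + 38*l - 40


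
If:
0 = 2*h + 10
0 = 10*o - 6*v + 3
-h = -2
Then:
No Solution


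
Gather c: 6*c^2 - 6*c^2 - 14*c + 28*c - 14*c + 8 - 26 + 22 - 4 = 0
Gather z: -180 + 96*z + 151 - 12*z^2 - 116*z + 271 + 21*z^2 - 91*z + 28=9*z^2 - 111*z + 270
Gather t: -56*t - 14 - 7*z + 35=-56*t - 7*z + 21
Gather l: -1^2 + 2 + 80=81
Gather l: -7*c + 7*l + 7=-7*c + 7*l + 7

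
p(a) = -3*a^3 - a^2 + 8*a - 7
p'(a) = -9*a^2 - 2*a + 8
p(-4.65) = 235.81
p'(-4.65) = -177.30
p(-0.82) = -12.58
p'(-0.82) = 3.59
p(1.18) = -3.88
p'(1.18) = -6.89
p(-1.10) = -13.02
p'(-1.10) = -0.69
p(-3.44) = 75.77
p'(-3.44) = -91.62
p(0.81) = -2.77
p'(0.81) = 0.48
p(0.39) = -4.21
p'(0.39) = 5.85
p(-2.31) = 6.16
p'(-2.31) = -35.40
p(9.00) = -2203.00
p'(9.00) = -739.00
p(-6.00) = 557.00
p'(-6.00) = -304.00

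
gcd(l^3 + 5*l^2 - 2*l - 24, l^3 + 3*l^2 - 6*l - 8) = l^2 + 2*l - 8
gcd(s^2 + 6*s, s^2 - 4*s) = s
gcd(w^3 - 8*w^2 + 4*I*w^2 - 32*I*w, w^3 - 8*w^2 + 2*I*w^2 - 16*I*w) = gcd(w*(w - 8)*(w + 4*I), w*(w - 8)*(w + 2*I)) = w^2 - 8*w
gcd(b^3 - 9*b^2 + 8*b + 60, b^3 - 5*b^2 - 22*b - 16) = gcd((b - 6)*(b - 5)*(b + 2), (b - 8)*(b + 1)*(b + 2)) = b + 2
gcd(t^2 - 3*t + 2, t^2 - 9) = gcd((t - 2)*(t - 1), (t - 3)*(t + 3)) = 1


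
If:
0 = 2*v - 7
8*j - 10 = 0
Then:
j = 5/4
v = 7/2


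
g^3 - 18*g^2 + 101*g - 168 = (g - 8)*(g - 7)*(g - 3)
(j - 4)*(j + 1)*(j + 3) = j^3 - 13*j - 12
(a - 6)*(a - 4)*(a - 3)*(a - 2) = a^4 - 15*a^3 + 80*a^2 - 180*a + 144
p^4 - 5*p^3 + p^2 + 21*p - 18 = (p - 3)^2*(p - 1)*(p + 2)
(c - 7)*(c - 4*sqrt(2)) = c^2 - 7*c - 4*sqrt(2)*c + 28*sqrt(2)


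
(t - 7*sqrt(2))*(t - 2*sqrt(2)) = t^2 - 9*sqrt(2)*t + 28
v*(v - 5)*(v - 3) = v^3 - 8*v^2 + 15*v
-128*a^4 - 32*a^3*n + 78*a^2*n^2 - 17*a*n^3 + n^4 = (-8*a + n)^2*(-2*a + n)*(a + n)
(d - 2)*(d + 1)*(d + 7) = d^3 + 6*d^2 - 9*d - 14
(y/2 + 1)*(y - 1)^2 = y^3/2 - 3*y/2 + 1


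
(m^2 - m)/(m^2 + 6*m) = (m - 1)/(m + 6)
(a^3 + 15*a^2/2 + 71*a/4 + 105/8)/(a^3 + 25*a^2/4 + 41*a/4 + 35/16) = 2*(2*a + 3)/(4*a + 1)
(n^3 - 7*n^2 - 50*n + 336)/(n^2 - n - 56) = n - 6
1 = 1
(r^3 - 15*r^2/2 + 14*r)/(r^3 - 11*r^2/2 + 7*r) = (r - 4)/(r - 2)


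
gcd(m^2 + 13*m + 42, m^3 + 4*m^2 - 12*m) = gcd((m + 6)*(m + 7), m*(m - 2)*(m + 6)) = m + 6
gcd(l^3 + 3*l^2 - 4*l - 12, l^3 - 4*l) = l^2 - 4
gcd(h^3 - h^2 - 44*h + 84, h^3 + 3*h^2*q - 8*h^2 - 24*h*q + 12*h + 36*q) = h^2 - 8*h + 12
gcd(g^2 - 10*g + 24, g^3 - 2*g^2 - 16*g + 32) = g - 4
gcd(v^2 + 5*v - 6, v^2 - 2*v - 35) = 1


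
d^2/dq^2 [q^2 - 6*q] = 2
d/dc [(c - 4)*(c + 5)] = 2*c + 1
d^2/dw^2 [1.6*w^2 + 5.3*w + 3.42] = 3.20000000000000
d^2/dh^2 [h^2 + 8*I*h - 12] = 2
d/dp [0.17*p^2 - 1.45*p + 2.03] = 0.34*p - 1.45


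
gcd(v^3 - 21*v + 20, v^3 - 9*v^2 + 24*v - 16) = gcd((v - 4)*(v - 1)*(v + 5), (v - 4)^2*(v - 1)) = v^2 - 5*v + 4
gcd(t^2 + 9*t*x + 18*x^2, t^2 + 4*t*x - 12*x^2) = t + 6*x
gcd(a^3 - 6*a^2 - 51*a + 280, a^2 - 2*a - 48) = a - 8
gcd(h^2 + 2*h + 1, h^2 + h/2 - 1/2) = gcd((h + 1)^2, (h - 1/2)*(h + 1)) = h + 1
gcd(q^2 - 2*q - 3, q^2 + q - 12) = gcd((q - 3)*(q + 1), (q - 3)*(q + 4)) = q - 3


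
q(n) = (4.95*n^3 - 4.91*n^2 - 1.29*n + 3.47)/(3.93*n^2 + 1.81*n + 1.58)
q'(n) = (-7.86*n - 1.81)*(4.95*n^3 - 4.91*n^2 - 1.29*n + 3.47)/(3.93*n^2 + 1.81*n + 1.58)^2 + (14.85*n^2 - 9.82*n - 1.29)/(3.93*n^2 + 1.81*n + 1.58)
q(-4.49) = -7.40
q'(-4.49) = 1.30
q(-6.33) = -9.76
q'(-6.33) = 1.27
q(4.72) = 4.18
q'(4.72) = 1.23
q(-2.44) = -4.60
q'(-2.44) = 1.52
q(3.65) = 2.87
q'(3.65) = 1.21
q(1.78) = 0.78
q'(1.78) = 0.92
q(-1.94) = -3.78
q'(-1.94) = 1.77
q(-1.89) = -3.69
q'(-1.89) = 1.81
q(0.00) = 2.20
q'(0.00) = -3.33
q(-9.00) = -13.15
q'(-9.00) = 1.26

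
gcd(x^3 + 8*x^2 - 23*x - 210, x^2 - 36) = x + 6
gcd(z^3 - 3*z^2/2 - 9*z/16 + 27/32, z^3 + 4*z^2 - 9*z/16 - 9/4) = z^2 - 9/16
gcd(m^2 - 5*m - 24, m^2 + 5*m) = 1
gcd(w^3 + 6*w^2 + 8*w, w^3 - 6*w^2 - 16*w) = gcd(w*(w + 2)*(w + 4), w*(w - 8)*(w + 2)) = w^2 + 2*w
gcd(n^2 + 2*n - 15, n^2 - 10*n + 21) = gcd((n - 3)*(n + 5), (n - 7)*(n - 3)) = n - 3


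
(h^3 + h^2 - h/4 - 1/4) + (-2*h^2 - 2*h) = h^3 - h^2 - 9*h/4 - 1/4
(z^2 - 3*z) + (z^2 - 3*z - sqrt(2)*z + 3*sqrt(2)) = 2*z^2 - 6*z - sqrt(2)*z + 3*sqrt(2)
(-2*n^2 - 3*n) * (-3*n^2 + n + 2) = 6*n^4 + 7*n^3 - 7*n^2 - 6*n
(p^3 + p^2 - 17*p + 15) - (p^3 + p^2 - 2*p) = 15 - 15*p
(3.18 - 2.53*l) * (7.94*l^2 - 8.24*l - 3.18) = -20.0882*l^3 + 46.0964*l^2 - 18.1578*l - 10.1124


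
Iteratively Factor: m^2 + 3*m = (m + 3)*(m)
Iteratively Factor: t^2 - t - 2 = (t + 1)*(t - 2)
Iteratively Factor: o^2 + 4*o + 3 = (o + 3)*(o + 1)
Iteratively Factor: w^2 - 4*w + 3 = (w - 1)*(w - 3)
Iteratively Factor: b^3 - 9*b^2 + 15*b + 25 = (b - 5)*(b^2 - 4*b - 5) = (b - 5)^2*(b + 1)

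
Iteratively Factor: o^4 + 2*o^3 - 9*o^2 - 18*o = (o)*(o^3 + 2*o^2 - 9*o - 18) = o*(o + 3)*(o^2 - o - 6) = o*(o + 2)*(o + 3)*(o - 3)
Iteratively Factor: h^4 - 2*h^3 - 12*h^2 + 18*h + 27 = (h + 1)*(h^3 - 3*h^2 - 9*h + 27) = (h - 3)*(h + 1)*(h^2 - 9) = (h - 3)^2*(h + 1)*(h + 3)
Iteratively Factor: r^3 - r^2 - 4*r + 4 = (r - 1)*(r^2 - 4) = (r - 2)*(r - 1)*(r + 2)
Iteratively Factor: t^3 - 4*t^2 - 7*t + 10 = (t - 1)*(t^2 - 3*t - 10) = (t - 1)*(t + 2)*(t - 5)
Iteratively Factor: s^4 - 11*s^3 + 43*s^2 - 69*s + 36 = (s - 3)*(s^3 - 8*s^2 + 19*s - 12) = (s - 4)*(s - 3)*(s^2 - 4*s + 3) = (s - 4)*(s - 3)^2*(s - 1)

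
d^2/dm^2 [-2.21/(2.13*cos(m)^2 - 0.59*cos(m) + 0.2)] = (40.106196*(1 - cos(m)^2)^2 - 8.331921*cos(m)^3 + 17.056559*cos(m)^2 + 16.924622*cos(m) - 39.761878)/(2.13*cos(m)^2 - 0.59*cos(m) + 0.2)^3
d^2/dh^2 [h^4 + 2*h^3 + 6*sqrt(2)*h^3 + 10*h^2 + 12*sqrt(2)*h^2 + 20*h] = 12*h^2 + 12*h + 36*sqrt(2)*h + 20 + 24*sqrt(2)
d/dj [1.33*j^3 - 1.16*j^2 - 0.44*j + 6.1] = 3.99*j^2 - 2.32*j - 0.44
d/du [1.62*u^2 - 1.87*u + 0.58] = 3.24*u - 1.87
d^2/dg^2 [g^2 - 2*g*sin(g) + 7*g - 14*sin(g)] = 2*g*sin(g) + 14*sin(g) - 4*cos(g) + 2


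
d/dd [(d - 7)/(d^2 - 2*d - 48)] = (d^2 - 2*d - 2*(d - 7)*(d - 1) - 48)/(-d^2 + 2*d + 48)^2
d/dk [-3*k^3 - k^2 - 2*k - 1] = -9*k^2 - 2*k - 2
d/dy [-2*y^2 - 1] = -4*y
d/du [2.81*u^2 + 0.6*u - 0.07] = 5.62*u + 0.6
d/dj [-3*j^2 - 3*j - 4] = -6*j - 3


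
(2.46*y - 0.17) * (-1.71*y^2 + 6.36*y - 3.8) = -4.2066*y^3 + 15.9363*y^2 - 10.4292*y + 0.646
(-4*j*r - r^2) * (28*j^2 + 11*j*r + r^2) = -112*j^3*r - 72*j^2*r^2 - 15*j*r^3 - r^4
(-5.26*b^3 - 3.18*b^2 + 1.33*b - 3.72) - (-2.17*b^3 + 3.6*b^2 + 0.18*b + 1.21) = -3.09*b^3 - 6.78*b^2 + 1.15*b - 4.93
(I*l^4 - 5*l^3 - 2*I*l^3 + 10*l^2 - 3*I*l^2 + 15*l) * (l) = I*l^5 - 5*l^4 - 2*I*l^4 + 10*l^3 - 3*I*l^3 + 15*l^2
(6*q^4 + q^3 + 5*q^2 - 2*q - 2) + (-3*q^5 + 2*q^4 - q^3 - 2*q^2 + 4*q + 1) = -3*q^5 + 8*q^4 + 3*q^2 + 2*q - 1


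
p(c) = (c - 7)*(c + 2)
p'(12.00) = 19.00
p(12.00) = 70.00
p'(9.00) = 13.00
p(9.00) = 22.00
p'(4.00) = 3.00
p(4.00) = -18.00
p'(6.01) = 7.02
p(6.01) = -7.93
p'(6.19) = 7.38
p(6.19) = -6.63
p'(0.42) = -4.16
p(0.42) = -15.92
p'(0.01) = -4.98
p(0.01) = -14.05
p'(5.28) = 5.56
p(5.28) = -12.52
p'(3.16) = 1.32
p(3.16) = -19.81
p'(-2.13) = -9.26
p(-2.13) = 1.19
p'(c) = 2*c - 5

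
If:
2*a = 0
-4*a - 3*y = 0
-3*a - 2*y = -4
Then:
No Solution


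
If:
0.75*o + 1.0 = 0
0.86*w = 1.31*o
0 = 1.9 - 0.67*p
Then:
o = -1.33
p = 2.84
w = -2.03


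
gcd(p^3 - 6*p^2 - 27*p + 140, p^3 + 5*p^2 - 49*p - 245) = p^2 - 2*p - 35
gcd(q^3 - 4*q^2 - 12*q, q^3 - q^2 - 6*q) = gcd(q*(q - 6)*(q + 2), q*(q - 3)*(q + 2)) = q^2 + 2*q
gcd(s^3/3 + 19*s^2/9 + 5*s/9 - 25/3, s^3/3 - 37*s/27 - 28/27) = 1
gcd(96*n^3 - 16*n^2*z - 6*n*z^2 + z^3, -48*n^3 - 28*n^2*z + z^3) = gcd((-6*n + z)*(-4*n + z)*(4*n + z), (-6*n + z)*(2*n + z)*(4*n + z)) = -24*n^2 - 2*n*z + z^2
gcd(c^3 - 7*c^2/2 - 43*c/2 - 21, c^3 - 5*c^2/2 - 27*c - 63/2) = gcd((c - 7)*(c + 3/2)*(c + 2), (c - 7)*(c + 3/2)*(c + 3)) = c^2 - 11*c/2 - 21/2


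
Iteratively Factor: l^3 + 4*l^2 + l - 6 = (l + 3)*(l^2 + l - 2) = (l + 2)*(l + 3)*(l - 1)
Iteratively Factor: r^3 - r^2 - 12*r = (r - 4)*(r^2 + 3*r) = (r - 4)*(r + 3)*(r)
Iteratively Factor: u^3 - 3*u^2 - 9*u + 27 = (u - 3)*(u^2 - 9) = (u - 3)^2*(u + 3)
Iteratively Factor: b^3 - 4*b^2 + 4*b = (b)*(b^2 - 4*b + 4) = b*(b - 2)*(b - 2)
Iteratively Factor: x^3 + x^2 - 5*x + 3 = (x - 1)*(x^2 + 2*x - 3) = (x - 1)*(x + 3)*(x - 1)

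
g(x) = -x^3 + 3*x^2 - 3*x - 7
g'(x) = -3*x^2 + 6*x - 3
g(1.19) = -8.01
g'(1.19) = -0.11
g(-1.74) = 12.57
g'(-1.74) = -22.52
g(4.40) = -47.30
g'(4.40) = -34.68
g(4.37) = -46.27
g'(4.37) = -34.07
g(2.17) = -9.60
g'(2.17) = -4.11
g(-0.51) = -4.56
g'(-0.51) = -6.84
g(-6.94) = 492.57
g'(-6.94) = -189.13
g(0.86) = -8.00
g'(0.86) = -0.06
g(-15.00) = 4088.00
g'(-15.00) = -768.00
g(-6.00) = 335.00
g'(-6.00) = -147.00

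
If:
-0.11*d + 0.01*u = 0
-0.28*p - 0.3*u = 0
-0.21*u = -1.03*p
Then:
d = 0.00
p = 0.00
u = 0.00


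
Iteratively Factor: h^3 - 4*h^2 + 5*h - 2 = (h - 1)*(h^2 - 3*h + 2) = (h - 1)^2*(h - 2)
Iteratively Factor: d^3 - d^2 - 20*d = (d - 5)*(d^2 + 4*d) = (d - 5)*(d + 4)*(d)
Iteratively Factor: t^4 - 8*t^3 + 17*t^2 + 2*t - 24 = (t - 2)*(t^3 - 6*t^2 + 5*t + 12) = (t - 4)*(t - 2)*(t^2 - 2*t - 3) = (t - 4)*(t - 3)*(t - 2)*(t + 1)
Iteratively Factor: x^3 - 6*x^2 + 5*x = (x)*(x^2 - 6*x + 5) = x*(x - 5)*(x - 1)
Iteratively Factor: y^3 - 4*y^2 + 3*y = (y)*(y^2 - 4*y + 3) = y*(y - 1)*(y - 3)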